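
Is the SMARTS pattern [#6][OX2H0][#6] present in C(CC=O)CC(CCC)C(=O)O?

No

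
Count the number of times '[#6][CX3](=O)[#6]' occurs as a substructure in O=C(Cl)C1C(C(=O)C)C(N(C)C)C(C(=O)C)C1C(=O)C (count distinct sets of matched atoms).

3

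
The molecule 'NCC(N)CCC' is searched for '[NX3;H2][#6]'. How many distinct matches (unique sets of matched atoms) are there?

[NX3;H2][#6] is the SMARTS for a primary amine: a trivalent nitrogen with two H attached to carbon.
The molecule carries 2 separate instances of a primary amino group (-NH2) meeting every constraint; each maps to a distinct set of atoms, giving 2 matches.

2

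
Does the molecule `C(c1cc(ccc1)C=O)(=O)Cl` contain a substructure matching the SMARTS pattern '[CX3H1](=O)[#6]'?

Yes

The pattern [CX3H1](=O)[#6] describes an sp2 carbon with one H, double-bonded to O and single-bonded to carbon — an aldehyde.
The molecule carries an aldehyde (-CHO), whose atoms satisfy every constraint of the query, so the pattern matches.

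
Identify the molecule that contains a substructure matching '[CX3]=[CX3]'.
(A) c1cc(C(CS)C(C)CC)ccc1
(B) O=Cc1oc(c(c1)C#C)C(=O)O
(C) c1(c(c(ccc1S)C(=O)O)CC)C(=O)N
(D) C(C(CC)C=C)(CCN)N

D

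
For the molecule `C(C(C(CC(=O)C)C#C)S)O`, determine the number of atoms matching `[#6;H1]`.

Check the 11 heavy atoms by environment: 2× C (H2) → no; 3× C (H1) → match; 2× C (H0) → no; 1× O (H0) → no; 1× C (H3) → no; 1× O (H1) → no; 1× S (H1) → no.
That gives 3 matching atoms.

3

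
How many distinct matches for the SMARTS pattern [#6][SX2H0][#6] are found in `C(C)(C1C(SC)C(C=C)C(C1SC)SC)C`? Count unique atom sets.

3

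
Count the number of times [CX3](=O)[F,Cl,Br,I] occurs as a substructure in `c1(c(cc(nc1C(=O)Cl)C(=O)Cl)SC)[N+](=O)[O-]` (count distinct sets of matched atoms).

[CX3](=O)[F,Cl,Br,I] is the SMARTS for an acyl halide: a carbonyl carbon bonded to a halogen.
The molecule carries 2 separate instances of an acyl chloride (-C(=O)Cl) meeting every constraint; each maps to a distinct set of atoms, giving 2 matches.

2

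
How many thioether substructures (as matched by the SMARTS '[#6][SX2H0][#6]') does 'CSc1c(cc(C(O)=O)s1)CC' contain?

1

[#6][SX2H0][#6] is the SMARTS for a thioether: an aliphatic sulfur bridging two carbons with no H on the sulfur.
Exactly one fragment in the molecule meets all constraints, giving 1 match.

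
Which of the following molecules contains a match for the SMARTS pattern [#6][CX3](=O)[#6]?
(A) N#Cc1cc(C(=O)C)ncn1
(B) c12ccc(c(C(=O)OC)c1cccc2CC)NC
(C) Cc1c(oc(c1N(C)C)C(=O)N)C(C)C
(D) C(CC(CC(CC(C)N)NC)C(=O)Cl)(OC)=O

A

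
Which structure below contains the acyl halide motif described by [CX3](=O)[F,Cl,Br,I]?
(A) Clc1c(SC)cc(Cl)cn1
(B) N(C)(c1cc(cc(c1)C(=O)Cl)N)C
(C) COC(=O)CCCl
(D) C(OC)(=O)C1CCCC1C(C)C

B

[CX3](=O)[F,Cl,Br,I] describes a carbonyl carbon bonded to a halogen (an acyl halide).
(A) has a chloro substituent but the Cl is not on a carbonyl carbon.
(B) contains an acyl chloride (-C(=O)Cl), which satisfies every atom and bond constraint.
(C) has a chloro substituent but the Cl is not on a carbonyl carbon.
(D) has a methyl-ester group (-C(=O)OCH3) but the carbonyl is bonded to -O-C, not to a halogen.
So the answer is (B).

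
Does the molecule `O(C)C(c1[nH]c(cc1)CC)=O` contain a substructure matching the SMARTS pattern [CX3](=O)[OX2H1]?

The pattern [CX3](=O)[OX2H1] describes an sp2 carbon double-bonded to O and single-bonded to an -OH oxygen — a carboxylic acid.
The closest candidate here is a methyl-ester group (-C(=O)OCH3), but the singly-bonded O has no H (OX2H0, not OX2H1). No other fragment satisfies the full query, so there is no match.

No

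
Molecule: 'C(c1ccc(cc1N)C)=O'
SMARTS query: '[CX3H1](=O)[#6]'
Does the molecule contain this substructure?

Yes

The pattern [CX3H1](=O)[#6] describes an sp2 carbon with one H, double-bonded to O and single-bonded to carbon — an aldehyde.
The molecule carries an aldehyde (-CHO), whose atoms satisfy every constraint of the query, so the pattern matches.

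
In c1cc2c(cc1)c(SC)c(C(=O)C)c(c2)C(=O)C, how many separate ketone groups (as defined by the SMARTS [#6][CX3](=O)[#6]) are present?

[#6][CX3](=O)[#6] is the SMARTS for a ketone: a carbonyl carbon (no H) flanked by two carbons.
The molecule carries 2 separate instances of an acetyl/ketone group (-C(=O)CH3) meeting every constraint; each maps to a distinct set of atoms, giving 2 matches.

2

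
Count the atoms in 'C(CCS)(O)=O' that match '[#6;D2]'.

2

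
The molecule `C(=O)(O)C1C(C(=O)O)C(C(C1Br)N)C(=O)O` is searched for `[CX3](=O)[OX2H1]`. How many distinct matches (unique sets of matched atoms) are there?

3

[CX3](=O)[OX2H1] is the SMARTS for a carboxylic acid: an sp2 carbon double-bonded to O and single-bonded to an -OH oxygen.
The molecule carries 3 separate instances of a carboxylic acid group (-C(=O)OH) meeting every constraint; each maps to a distinct set of atoms, giving 3 matches.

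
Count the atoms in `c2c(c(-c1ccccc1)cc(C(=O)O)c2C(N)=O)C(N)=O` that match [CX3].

The query [CX3] means: C with X3: aliphatic carbon with exactly 3 total connections.
Check the 21 heavy atoms by environment: 12× c (aromatic, X3) → no; 3× C (X3) → match; 3× O (X1) → no; 1× O (X2) → no; 2× N (X3) → no.
That gives 3 matching atoms.

3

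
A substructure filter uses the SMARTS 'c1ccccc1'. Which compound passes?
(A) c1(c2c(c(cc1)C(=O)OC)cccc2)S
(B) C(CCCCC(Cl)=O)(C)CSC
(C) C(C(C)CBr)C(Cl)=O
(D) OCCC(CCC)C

A

c1ccccc1 describes six aromatic carbons in a ring (a benzene ring).
(A) contains the required atom environment, so the pattern matches.
(B) has a methyl group (-CH3) but no six-membered all-carbon aromatic ring is present.
(C) has a methyl group (-CH3) but no six-membered all-carbon aromatic ring is present.
(D) has a methyl group (-CH3) but no six-membered all-carbon aromatic ring is present.
So the answer is (A).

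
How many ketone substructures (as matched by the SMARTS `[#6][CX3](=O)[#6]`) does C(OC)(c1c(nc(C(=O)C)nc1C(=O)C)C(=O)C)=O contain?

3

[#6][CX3](=O)[#6] is the SMARTS for a ketone: a carbonyl carbon (no H) flanked by two carbons.
The molecule carries 3 separate instances of an acetyl/ketone group (-C(=O)CH3) meeting every constraint; each maps to a distinct set of atoms, giving 3 matches.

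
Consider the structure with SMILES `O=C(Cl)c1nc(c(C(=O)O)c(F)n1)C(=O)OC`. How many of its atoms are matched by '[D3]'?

7

Check the 17 heavy atoms by environment: 2× n (aromatic, D2) → no; 4× c (aromatic, D3) → match; 1× F (D1) → no; 3× C (D3) → match; 4× O (D1) → no; 1× Cl (D1) → no; 1× O (D2) → no; 1× C (D1) → no.
Summing the matching environments: 4 + 3 = 7 matching atoms.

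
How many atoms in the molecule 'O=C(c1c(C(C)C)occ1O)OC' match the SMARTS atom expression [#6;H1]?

The query [#6;H1] means: any carbon bearing exactly one hydrogen.
Check the 13 heavy atoms by environment: 1× o (aromatic, H0) → no; 3× c (aromatic, H0) → no; 1× c (aromatic, H1) → match; 1× C (H1) → match; 3× C (H3) → no; 1× C (H0) → no; 2× O (H0) → no; 1× O (H1) → no.
Summing the matching environments: 1 + 1 = 2 matching atoms.

2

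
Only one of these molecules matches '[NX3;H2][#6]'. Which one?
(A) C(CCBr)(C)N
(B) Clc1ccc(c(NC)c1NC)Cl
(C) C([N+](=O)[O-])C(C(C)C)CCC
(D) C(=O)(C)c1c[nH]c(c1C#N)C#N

A

[NX3;H2][#6] describes a trivalent nitrogen with two H attached to carbon (a primary amine).
(A) contains a primary amino group (-NH2), which satisfies every atom and bond constraint.
(B) has an N-methylamino group (-NHCH3) but the nitrogen bears two carbons and only one H (H1), not H2.
(C) has a nitro group (-[N+](=O)[O-]) but the nitrogen is [N+] with no H, not NX3H2.
(D) has a nitrile (-C#N) but the nitrogen is NX1 (triple-bonded), not NX3 with two H.
So the answer is (A).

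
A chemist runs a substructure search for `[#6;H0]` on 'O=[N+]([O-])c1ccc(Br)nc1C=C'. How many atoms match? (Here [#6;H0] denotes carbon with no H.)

The query [#6;H0] means: any carbon with no attached hydrogen.
Check the 12 heavy atoms by environment: 1× n (aromatic, H0) → no; 3× c (aromatic, H0) → match; 2× c (aromatic, H1) → no; 1× Br (H0) → no; 1× N (charge +1, H0) → no; 1× O (charge -1, H0) → no; 1× O (H0) → no; 1× C (H1) → no; 1× C (H2) → no.
That gives 3 matching atoms.

3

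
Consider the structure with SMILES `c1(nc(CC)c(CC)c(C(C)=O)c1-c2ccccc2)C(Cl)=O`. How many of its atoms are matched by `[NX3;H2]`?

The query [NX3;H2] means: aliphatic N with 3 total connections, two of them H — an -NH2 nitrogen (amine or amide).
Check the 22 heavy atoms by environment: 1× n (aromatic, H0, X2) → no; 6× c (aromatic, H0, X3) → no; 2× C (H0, X3) → no; 2× O (H0, X1) → no; 3× C (H3, X4) → no; 2× C (H2, X4) → no; 5× c (aromatic, H1, X3) → no; 1× Cl (H0, X1) → no.
No environment satisfies the query, so 0 matching atoms.

0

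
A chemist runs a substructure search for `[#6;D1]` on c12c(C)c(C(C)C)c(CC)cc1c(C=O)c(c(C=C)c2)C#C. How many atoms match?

6

The query [#6;D1] means: carbon bonded to exactly one heavy atom.
Check the 22 heavy atoms by environment: 8× c (aromatic, D3) → no; 2× c (aromatic, D2) → no; 4× C (D2) → no; 6× C (D1) → match; 1× C (D3) → no; 1× O (D1) → no.
That gives 6 matching atoms.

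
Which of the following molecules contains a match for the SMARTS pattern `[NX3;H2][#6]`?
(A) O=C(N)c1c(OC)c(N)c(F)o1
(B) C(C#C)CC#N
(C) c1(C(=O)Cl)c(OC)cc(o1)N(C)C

A

[NX3;H2][#6] describes a trivalent nitrogen with two H attached to carbon (a primary amine).
(A) contains a primary amino group (-NH2), which satisfies every atom and bond constraint.
(B) has a nitrile (-C#N) but the nitrogen is NX1 (triple-bonded), not NX3 with two H.
(C) has a dimethylamino group (-N(CH3)2) but the nitrogen has H0, not H2.
So the answer is (A).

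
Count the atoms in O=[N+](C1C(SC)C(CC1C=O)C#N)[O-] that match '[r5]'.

The query [r5] means: r5 matches atoms in a five-membered ring.
Check the 14 heavy atoms by environment: 5× C (in 5-ring) → match; 3× C (acyclic) → no; 1× N (acyclic) → no; 1× N (charge +1, acyclic) → no; 1× O (charge -1, acyclic) → no; 2× O (acyclic) → no; 1× S (acyclic) → no.
That gives 5 matching atoms.

5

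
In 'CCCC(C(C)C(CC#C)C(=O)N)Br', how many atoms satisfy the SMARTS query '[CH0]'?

2

Check the 14 heavy atoms by environment: 3× C (H2) → no; 4× C (H1) → no; 2× C (H0) → match; 2× C (H3) → no; 1× O (H0) → no; 1× N (H2) → no; 1× Br (H0) → no.
That gives 2 matching atoms.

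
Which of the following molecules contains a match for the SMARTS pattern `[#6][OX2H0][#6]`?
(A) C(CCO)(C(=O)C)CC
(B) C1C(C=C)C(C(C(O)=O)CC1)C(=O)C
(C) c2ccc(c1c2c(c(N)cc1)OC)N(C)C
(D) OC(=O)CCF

C

[#6][OX2H0][#6] describes an aliphatic oxygen bridging two carbons with no H on the oxygen (an ether).
(A) has a hydroxyl group (-OH) but the oxygen has H1, not H0 bridging two carbons.
(B) has a carboxylic acid group (-C(=O)OH) but the -OH oxygen has H1; the =O is OX1, not OX2.
(C) contains a methoxy ether (-OCH3), which satisfies every atom and bond constraint.
(D) has a carboxylic acid group (-C(=O)OH) but the -OH oxygen has H1; the =O is OX1, not OX2.
So the answer is (C).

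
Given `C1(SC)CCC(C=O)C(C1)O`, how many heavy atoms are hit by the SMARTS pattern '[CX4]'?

7

The query [CX4] means: C with X4: aliphatic carbon with exactly 4 total connections (bonds + H).
Check the 11 heavy atoms by environment: 7× C (X4) → match; 1× O (X2) → no; 1× S (X2) → no; 1× C (X3) → no; 1× O (X1) → no.
That gives 7 matching atoms.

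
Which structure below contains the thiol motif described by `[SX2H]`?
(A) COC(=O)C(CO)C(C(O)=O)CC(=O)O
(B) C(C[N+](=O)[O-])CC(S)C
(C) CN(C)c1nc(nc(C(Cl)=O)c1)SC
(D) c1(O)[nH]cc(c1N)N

B

[SX2H] describes an aliphatic sulfur with two connections, one being H (a thiol).
(A) has a hydroxyl group (-OH) but it is an -OH, not an -SH.
(B) contains a thiol (-SH), which satisfies every atom and bond constraint.
(C) has a methylthio ether (-SCH3) but the sulfur has H0 (bonded to two carbons), not H1.
(D) has a hydroxyl group (-OH) but it is an -OH, not an -SH.
So the answer is (B).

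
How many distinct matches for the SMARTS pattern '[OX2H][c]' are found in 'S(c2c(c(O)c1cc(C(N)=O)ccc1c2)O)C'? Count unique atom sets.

2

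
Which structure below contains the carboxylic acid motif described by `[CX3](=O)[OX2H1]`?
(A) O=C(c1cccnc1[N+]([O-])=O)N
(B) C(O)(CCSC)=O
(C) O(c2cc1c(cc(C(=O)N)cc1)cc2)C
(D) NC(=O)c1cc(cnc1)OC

B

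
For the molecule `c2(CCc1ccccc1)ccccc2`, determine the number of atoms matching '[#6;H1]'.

Check the 14 heavy atoms by environment: 2× C (H2) → no; 2× c (aromatic, H0) → no; 10× c (aromatic, H1) → match.
That gives 10 matching atoms.

10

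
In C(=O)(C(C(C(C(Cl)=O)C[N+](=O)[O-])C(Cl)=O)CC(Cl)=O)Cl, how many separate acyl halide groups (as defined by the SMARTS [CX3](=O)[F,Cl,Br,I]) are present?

4

[CX3](=O)[F,Cl,Br,I] is the SMARTS for an acyl halide: a carbonyl carbon bonded to a halogen.
The molecule carries 4 separate instances of an acyl chloride (-C(=O)Cl) meeting every constraint; each maps to a distinct set of atoms, giving 4 matches.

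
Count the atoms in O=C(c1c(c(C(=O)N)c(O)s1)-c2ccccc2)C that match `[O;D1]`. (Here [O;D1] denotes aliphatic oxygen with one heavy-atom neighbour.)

The query [O;D1] means: aliphatic oxygen bonded to exactly one heavy atom.
Check the 18 heavy atoms by environment: 1× s (aromatic, D2) → no; 5× c (aromatic, D3) → no; 3× O (D1) → match; 2× C (D3) → no; 1× C (D1) → no; 5× c (aromatic, D2) → no; 1× N (D1) → no.
That gives 3 matching atoms.

3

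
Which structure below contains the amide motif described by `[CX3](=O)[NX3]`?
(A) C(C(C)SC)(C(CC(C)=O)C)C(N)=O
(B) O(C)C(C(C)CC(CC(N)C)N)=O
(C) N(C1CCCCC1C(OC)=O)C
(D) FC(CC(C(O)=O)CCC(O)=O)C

[CX3](=O)[NX3] describes a carbonyl carbon bonded to a trivalent nitrogen (an amide).
(A) contains a primary amide (-C(=O)NH2), which satisfies every atom and bond constraint.
(B) has a methyl-ester group (-C(=O)OCH3) but the carbonyl is bonded to O, not to an NX3 nitrogen.
(C) has a methyl-ester group (-C(=O)OCH3) but the carbonyl is bonded to O, not to an NX3 nitrogen.
(D) has a carboxylic acid group (-C(=O)OH) but the carbonyl is bonded to O, not to an NX3 nitrogen.
So the answer is (A).

A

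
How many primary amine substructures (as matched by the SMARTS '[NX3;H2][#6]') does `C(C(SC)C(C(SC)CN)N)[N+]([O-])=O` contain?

2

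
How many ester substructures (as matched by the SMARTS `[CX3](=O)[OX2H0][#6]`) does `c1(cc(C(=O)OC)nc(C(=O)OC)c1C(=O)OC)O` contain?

[CX3](=O)[OX2H0][#6] is the SMARTS for an ester: a carbonyl carbon bonded to an oxygen that is itself bonded to carbon (no H on that O).
The molecule carries 3 separate instances of a methyl-ester group (-C(=O)OCH3) meeting every constraint; each maps to a distinct set of atoms, giving 3 matches.

3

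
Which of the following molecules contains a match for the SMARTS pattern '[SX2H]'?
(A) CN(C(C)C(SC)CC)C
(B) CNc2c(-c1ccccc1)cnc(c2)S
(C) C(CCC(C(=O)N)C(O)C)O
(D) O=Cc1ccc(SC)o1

[SX2H] describes an aliphatic sulfur with two connections, one being H (a thiol).
(A) has a methylthio ether (-SCH3) but the sulfur has H0 (bonded to two carbons), not H1.
(B) contains a thiol (-SH), which satisfies every atom and bond constraint.
(C) has a hydroxyl group (-OH) but it is an -OH, not an -SH.
(D) has a methylthio ether (-SCH3) but the sulfur has H0 (bonded to two carbons), not H1.
So the answer is (B).

B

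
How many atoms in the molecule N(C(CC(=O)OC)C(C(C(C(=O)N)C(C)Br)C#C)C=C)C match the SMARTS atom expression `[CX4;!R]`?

9

The query [CX4;!R] means: aliphatic carbon with four total connections, not in a ring.
Check the 21 heavy atoms by environment: 9× C (X4, acyclic) → match; 4× C (X3, acyclic) → no; 2× O (X1, acyclic) → no; 1× O (X2, acyclic) → no; 2× N (X3, acyclic) → no; 2× C (X2, acyclic) → no; 1× Br (X1, acyclic) → no.
That gives 9 matching atoms.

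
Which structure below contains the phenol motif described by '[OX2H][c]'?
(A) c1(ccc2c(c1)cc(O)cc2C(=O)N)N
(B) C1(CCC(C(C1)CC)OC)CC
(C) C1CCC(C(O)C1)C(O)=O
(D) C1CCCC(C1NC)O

[OX2H][c] describes a hydroxyl oxygen attached to an aromatic carbon (a phenol).
(A) contains a hydroxyl group (-OH), which satisfies every atom and bond constraint.
(B) has a methoxy ether (-OCH3) but the oxygen has H0, not H1.
(C) has a hydroxyl group (-OH) but the -OH is on an aliphatic carbon, not an aromatic c.
(D) has a hydroxyl group (-OH) but the -OH is on an aliphatic carbon, not an aromatic c.
So the answer is (A).

A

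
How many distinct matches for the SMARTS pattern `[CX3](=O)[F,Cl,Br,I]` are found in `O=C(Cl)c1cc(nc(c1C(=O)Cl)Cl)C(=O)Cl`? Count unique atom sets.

3

[CX3](=O)[F,Cl,Br,I] is the SMARTS for an acyl halide: a carbonyl carbon bonded to a halogen.
The molecule carries 3 separate instances of an acyl chloride (-C(=O)Cl) meeting every constraint; each maps to a distinct set of atoms, giving 3 matches.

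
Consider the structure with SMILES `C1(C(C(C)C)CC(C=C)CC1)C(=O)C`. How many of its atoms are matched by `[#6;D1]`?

4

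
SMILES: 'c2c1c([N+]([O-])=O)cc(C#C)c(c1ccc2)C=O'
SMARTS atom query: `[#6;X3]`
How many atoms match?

11

Check the 17 heavy atoms by environment: 10× c (aromatic, X3) → match; 1× N (charge +1, X3) → no; 1× O (charge -1, X1) → no; 2× O (X1) → no; 2× C (X2) → no; 1× C (X3) → match.
Summing the matching environments: 10 + 1 = 11 matching atoms.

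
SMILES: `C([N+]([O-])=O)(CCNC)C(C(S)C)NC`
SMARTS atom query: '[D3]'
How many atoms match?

The query [D3] means: atom with exactly three heavy-atom neighbours.
Check the 14 heavy atoms by environment: 3× C (D1) → no; 3× C (D3) → match; 2× C (D2) → no; 1× S (D1) → no; 2× N (D2) → no; 1× N (charge +1, D3) → match; 1× O (charge -1, D1) → no; 1× O (D1) → no.
Summing the matching environments: 3 + 1 = 4 matching atoms.

4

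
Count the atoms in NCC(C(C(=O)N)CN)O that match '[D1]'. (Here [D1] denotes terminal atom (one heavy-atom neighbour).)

5

The query [D1] means: atom with exactly one heavy-atom neighbour (degree 1).
Check the 10 heavy atoms by environment: 2× C (D2) → no; 3× C (D3) → no; 3× N (D1) → match; 2× O (D1) → match.
Summing the matching environments: 3 + 2 = 5 matching atoms.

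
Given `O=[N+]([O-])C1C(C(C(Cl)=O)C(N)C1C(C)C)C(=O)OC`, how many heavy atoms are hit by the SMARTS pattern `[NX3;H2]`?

1

Check the 19 heavy atoms by environment: 6× C (H1, X4) → no; 1× N (H2, X3) → match; 3× C (H3, X4) → no; 2× C (H0, X3) → no; 3× O (H0, X1) → no; 1× Cl (H0, X1) → no; 1× N (charge +1, H0, X3) → no; 1× O (charge -1, H0, X1) → no; 1× O (H0, X2) → no.
That gives 1 matching atom.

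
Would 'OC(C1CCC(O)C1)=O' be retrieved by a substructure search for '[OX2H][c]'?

No

The pattern [OX2H][c] describes a hydroxyl oxygen attached to an aromatic carbon — a phenol.
The closest candidate here is a hydroxyl group (-OH), but the -OH is on an aliphatic carbon, not an aromatic c. No other fragment satisfies the full query, so there is no match.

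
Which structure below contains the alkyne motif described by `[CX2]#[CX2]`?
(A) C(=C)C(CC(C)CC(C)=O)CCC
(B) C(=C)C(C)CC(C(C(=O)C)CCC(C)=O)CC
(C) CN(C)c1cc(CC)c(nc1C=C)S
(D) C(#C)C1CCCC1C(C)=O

D

[CX2]#[CX2] describes a carbon-carbon triple bond (an alkyne).
(A) has a vinyl group (-CH=CH2) but the C=C is a double bond; both carbons are CX3, not CX2.
(B) has a vinyl group (-CH=CH2) but the C=C is a double bond; both carbons are CX3, not CX2.
(C) has a vinyl group (-CH=CH2) but the C=C is a double bond; both carbons are CX3, not CX2.
(D) contains an ethynyl group (-C#CH), which satisfies every atom and bond constraint.
So the answer is (D).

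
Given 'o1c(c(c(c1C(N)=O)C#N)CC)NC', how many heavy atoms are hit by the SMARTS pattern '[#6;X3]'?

5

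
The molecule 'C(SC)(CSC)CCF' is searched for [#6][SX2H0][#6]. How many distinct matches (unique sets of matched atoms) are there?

[#6][SX2H0][#6] is the SMARTS for a thioether: an aliphatic sulfur bridging two carbons with no H on the sulfur.
The molecule carries 2 separate instances of a methylthio ether (-SCH3) meeting every constraint; each maps to a distinct set of atoms, giving 2 matches.

2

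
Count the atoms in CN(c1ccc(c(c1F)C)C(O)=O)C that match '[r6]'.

6

Check the 14 heavy atoms by environment: 6× c (aromatic, in 6-ring) → match; 4× C (acyclic) → no; 2× O (acyclic) → no; 1× N (acyclic) → no; 1× F (acyclic) → no.
That gives 6 matching atoms.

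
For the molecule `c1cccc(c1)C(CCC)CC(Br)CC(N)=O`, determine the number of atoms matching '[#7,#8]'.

2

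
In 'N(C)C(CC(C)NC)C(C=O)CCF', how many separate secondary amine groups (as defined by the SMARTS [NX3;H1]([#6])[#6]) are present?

2

[NX3;H1]([#6])[#6] is the SMARTS for a secondary amine: a trivalent nitrogen with one H, bonded to two carbons.
The molecule carries 2 separate instances of an N-methylamino group (-NHCH3) meeting every constraint; each maps to a distinct set of atoms, giving 2 matches.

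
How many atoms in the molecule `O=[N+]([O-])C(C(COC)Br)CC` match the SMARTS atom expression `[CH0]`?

0

The query [CH0] means: aliphatic carbon with no attached hydrogen.
Check the 11 heavy atoms by environment: 2× C (H2) → no; 2× C (H1) → no; 1× N (charge +1, H0) → no; 1× O (charge -1, H0) → no; 2× O (H0) → no; 2× C (H3) → no; 1× Br (H0) → no.
No environment satisfies the query, so 0 matching atoms.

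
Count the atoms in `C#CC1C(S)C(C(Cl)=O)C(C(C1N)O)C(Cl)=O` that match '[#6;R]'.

Check the 17 heavy atoms by environment: 6× C (in 6-ring) → match; 1× N (acyclic) → no; 4× C (acyclic) → no; 3× O (acyclic) → no; 2× Cl (acyclic) → no; 1× S (acyclic) → no.
That gives 6 matching atoms.

6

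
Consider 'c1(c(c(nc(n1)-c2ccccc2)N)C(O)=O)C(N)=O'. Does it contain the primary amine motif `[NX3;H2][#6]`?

The pattern [NX3;H2][#6] describes a trivalent nitrogen with two H attached to carbon — a primary amine.
The molecule carries a primary amino group (-NH2), whose atoms satisfy every constraint of the query, so the pattern matches.

Yes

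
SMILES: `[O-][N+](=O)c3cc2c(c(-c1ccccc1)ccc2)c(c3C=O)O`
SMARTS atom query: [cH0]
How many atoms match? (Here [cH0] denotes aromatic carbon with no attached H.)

The query [cH0] means: aromatic carbon with no attached hydrogen (substituted or ring-fusion).
Check the 22 heavy atoms by environment: 7× c (aromatic, H0) → match; 9× c (aromatic, H1) → no; 1× N (charge +1, H0) → no; 1× O (charge -1, H0) → no; 2× O (H0) → no; 1× C (H1) → no; 1× O (H1) → no.
That gives 7 matching atoms.

7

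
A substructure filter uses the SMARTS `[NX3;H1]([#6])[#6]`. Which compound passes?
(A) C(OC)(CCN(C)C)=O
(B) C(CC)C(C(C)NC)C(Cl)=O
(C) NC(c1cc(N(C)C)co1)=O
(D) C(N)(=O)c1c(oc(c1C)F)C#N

B

[NX3;H1]([#6])[#6] describes a trivalent nitrogen with one H, bonded to two carbons (a secondary amine).
(A) has a dimethylamino group (-N(CH3)2) but the nitrogen has H0, not H1.
(B) contains an N-methylamino group (-NHCH3), which satisfies every atom and bond constraint.
(C) has a dimethylamino group (-N(CH3)2) but the nitrogen has H0, not H1.
(D) has a primary amide (-C(=O)NH2) but the -C(=O)NH2 nitrogen has H2, not H1.
So the answer is (B).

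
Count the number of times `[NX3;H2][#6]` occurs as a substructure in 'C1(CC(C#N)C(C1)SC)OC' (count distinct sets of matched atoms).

0

[NX3;H2][#6] is the SMARTS for a primary amine: a trivalent nitrogen with two H attached to carbon.
The molecule has a nitrile (-C#N), but the nitrogen is NX1 (triple-bonded), not NX3 with two H; nothing else fits, so there are 0 matches.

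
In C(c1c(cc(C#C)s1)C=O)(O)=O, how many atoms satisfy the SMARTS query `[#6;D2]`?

The query [#6;D2] means: any carbon bonded to exactly two heavy atoms.
Check the 12 heavy atoms by environment: 1× s (aromatic, D2) → no; 3× c (aromatic, D3) → no; 1× c (aromatic, D2) → match; 2× C (D2) → match; 1× C (D1) → no; 1× C (D3) → no; 3× O (D1) → no.
Summing the matching environments: 1 + 2 = 3 matching atoms.

3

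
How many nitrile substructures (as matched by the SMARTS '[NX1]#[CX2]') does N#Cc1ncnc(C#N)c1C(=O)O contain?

2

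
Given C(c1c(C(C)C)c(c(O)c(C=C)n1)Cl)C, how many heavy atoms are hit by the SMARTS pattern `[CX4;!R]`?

5

The query [CX4;!R] means: aliphatic carbon with four total connections, not in a ring.
Check the 15 heavy atoms by environment: 1× n (aromatic, X2, in 6-ring) → no; 5× c (aromatic, X3, in 6-ring) → no; 1× Cl (X1, acyclic) → no; 5× C (X4, acyclic) → match; 2× C (X3, acyclic) → no; 1× O (X2, acyclic) → no.
That gives 5 matching atoms.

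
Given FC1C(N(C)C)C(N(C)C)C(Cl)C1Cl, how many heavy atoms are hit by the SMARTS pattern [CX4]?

9

Check the 14 heavy atoms by environment: 9× C (X4) → match; 2× N (X3) → no; 1× F (X1) → no; 2× Cl (X1) → no.
That gives 9 matching atoms.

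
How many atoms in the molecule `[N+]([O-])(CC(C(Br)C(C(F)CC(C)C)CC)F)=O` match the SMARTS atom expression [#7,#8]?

Check the 17 heavy atoms by environment: 11× C → no; 2× F → no; 1× N (charge +1) → match; 1× O (charge -1) → match; 1× O → match; 1× Br → no.
Summing the matching environments: 1 + 1 + 1 = 3 matching atoms.

3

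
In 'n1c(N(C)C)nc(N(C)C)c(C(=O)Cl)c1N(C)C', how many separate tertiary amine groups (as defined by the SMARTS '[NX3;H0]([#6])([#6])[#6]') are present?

[NX3;H0]([#6])([#6])[#6] is the SMARTS for a tertiary amine: a trivalent nitrogen with no H, bonded to three carbons.
The molecule carries 3 separate instances of a dimethylamino group (-N(CH3)2) meeting every constraint; each maps to a distinct set of atoms, giving 3 matches.

3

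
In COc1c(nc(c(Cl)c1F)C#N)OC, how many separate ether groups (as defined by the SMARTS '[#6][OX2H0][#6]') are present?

[#6][OX2H0][#6] is the SMARTS for an ether: an aliphatic oxygen bridging two carbons with no H on the oxygen.
The molecule carries 2 separate instances of a methoxy ether (-OCH3) meeting every constraint; each maps to a distinct set of atoms, giving 2 matches.

2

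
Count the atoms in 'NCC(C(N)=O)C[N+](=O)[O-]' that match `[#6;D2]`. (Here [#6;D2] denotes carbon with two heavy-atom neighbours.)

The query [#6;D2] means: any carbon bonded to exactly two heavy atoms.
Check the 10 heavy atoms by environment: 2× C (D2) → match; 2× C (D3) → no; 2× O (D1) → no; 2× N (D1) → no; 1× N (charge +1, D3) → no; 1× O (charge -1, D1) → no.
That gives 2 matching atoms.

2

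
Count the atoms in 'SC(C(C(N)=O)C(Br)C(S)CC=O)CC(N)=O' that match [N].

2

Check the 17 heavy atoms by environment: 9× C → no; 3× O → no; 2× N → match; 2× S → no; 1× Br → no.
That gives 2 matching atoms.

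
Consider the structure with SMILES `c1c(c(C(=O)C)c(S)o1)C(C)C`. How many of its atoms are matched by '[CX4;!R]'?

The query [CX4;!R] means: aliphatic carbon with four total connections, not in a ring.
Check the 12 heavy atoms by environment: 1× o (aromatic, X2, in 5-ring) → no; 4× c (aromatic, X3, in 5-ring) → no; 1× S (X2, acyclic) → no; 4× C (X4, acyclic) → match; 1× C (X3, acyclic) → no; 1× O (X1, acyclic) → no.
That gives 4 matching atoms.

4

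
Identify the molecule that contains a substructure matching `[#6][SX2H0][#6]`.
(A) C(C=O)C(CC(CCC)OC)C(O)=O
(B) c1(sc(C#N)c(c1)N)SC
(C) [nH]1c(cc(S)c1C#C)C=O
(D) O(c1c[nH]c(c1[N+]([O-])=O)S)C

[#6][SX2H0][#6] describes an aliphatic sulfur bridging two carbons with no H on the sulfur (a thioether).
(A) has a methoxy ether (-OCH3) but the bridging atom is O, not S.
(B) contains a methylthio ether (-SCH3), which satisfies every atom and bond constraint.
(C) has a thiol (-SH) but the sulfur has H1, not H0 bridging two carbons.
(D) has a thiol (-SH) but the sulfur has H1, not H0 bridging two carbons.
So the answer is (B).

B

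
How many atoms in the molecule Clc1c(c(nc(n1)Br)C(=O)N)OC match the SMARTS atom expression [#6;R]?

The query [#6;R] means: carbon that is part of a ring.
Check the 13 heavy atoms by environment: 2× n (aromatic, in 6-ring) → no; 4× c (aromatic, in 6-ring) → match; 1× Br (acyclic) → no; 2× C (acyclic) → no; 2× O (acyclic) → no; 1× N (acyclic) → no; 1× Cl (acyclic) → no.
That gives 4 matching atoms.

4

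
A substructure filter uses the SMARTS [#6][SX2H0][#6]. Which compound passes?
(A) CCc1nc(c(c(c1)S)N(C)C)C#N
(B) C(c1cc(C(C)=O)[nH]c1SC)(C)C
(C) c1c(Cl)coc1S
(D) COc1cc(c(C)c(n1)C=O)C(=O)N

[#6][SX2H0][#6] describes an aliphatic sulfur bridging two carbons with no H on the sulfur (a thioether).
(A) has a thiol (-SH) but the sulfur has H1, not H0 bridging two carbons.
(B) contains a methylthio ether (-SCH3), which satisfies every atom and bond constraint.
(C) has a thiol (-SH) but the sulfur has H1, not H0 bridging two carbons.
(D) has a methoxy ether (-OCH3) but the bridging atom is O, not S.
So the answer is (B).

B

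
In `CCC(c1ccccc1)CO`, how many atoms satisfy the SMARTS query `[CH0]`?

0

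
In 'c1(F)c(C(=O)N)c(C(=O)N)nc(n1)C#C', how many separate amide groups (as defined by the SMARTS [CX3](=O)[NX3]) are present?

2

[CX3](=O)[NX3] is the SMARTS for an amide: a carbonyl carbon bonded to a trivalent nitrogen.
The molecule carries 2 separate instances of a primary amide (-C(=O)NH2) meeting every constraint; each maps to a distinct set of atoms, giving 2 matches.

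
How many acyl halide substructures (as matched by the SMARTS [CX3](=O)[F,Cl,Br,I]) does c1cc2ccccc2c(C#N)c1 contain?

0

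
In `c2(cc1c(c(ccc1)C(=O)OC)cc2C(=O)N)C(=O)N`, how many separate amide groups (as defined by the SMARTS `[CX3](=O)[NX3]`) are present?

[CX3](=O)[NX3] is the SMARTS for an amide: a carbonyl carbon bonded to a trivalent nitrogen.
The molecule carries 2 separate instances of a primary amide (-C(=O)NH2) meeting every constraint; each maps to a distinct set of atoms, giving 2 matches.

2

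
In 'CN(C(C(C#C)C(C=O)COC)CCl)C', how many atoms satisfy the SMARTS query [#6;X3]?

1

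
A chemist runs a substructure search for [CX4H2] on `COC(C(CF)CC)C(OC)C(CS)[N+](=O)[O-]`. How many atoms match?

The query [CX4H2] means: sp3 carbon (X4) with exactly two hydrogens.
Check the 17 heavy atoms by environment: 3× C (H2, X4) → match; 4× C (H1, X4) → no; 2× O (H0, X2) → no; 3× C (H3, X4) → no; 1× F (H0, X1) → no; 1× N (charge +1, H0, X3) → no; 1× O (charge -1, H0, X1) → no; 1× O (H0, X1) → no; 1× S (H1, X2) → no.
That gives 3 matching atoms.

3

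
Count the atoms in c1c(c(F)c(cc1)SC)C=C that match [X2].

1

The query [X2] means: any atom with exactly two total connections (bonds + H).
Check the 11 heavy atoms by environment: 6× c (aromatic, X3) → no; 2× C (X3) → no; 1× S (X2) → match; 1× C (X4) → no; 1× F (X1) → no.
That gives 1 matching atom.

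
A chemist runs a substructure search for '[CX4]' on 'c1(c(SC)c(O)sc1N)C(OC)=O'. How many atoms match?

Check the 13 heavy atoms by environment: 1× s (aromatic, X2) → no; 4× c (aromatic, X3) → no; 2× O (X2) → no; 1× S (X2) → no; 2× C (X4) → match; 1× N (X3) → no; 1× C (X3) → no; 1× O (X1) → no.
That gives 2 matching atoms.

2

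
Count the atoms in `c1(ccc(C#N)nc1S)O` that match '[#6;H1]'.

The query [#6;H1] means: any carbon bearing exactly one hydrogen.
Check the 10 heavy atoms by environment: 1× n (aromatic, H0) → no; 3× c (aromatic, H0) → no; 2× c (aromatic, H1) → match; 1× C (H0) → no; 1× N (H0) → no; 1× S (H1) → no; 1× O (H1) → no.
That gives 2 matching atoms.

2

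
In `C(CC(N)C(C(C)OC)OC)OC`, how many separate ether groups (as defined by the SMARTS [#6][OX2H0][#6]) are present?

[#6][OX2H0][#6] is the SMARTS for an ether: an aliphatic oxygen bridging two carbons with no H on the oxygen.
The molecule carries 3 separate instances of a methoxy ether (-OCH3) meeting every constraint; each maps to a distinct set of atoms, giving 3 matches.

3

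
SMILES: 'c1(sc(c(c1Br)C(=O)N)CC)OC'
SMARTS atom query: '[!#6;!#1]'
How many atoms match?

The query [!#6;!#1] means: not carbon and not hydrogen — any heteroatom.
Check the 13 heavy atoms by environment: 1× s (aromatic) → match; 4× c (aromatic) → no; 4× C → no; 2× O → match; 1× N → match; 1× Br → match.
Summing the matching environments: 1 + 2 + 1 + 1 = 5 matching atoms.

5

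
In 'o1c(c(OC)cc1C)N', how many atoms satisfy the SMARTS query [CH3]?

Check the 9 heavy atoms by environment: 1× o (aromatic, H0) → no; 3× c (aromatic, H0) → no; 1× c (aromatic, H1) → no; 1× O (H0) → no; 2× C (H3) → match; 1× N (H2) → no.
That gives 2 matching atoms.

2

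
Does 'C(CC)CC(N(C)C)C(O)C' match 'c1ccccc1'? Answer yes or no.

No

The pattern c1ccccc1 describes six aromatic carbons in a ring — a benzene ring.
The closest candidate here is a methyl group (-CH3), but no six-membered all-carbon aromatic ring is present. No other fragment satisfies the full query, so there is no match.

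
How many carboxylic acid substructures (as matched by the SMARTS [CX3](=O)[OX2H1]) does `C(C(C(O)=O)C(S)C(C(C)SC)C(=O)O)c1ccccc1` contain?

2

[CX3](=O)[OX2H1] is the SMARTS for a carboxylic acid: an sp2 carbon double-bonded to O and single-bonded to an -OH oxygen.
The molecule carries 2 separate instances of a carboxylic acid group (-C(=O)OH) meeting every constraint; each maps to a distinct set of atoms, giving 2 matches.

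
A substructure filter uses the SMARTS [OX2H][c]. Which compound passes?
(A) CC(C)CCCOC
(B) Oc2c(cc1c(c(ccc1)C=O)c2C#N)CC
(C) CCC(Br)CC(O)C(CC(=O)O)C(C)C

B

[OX2H][c] describes a hydroxyl oxygen attached to an aromatic carbon (a phenol).
(A) has a methoxy ether (-OCH3) but the oxygen has H0, not H1.
(B) contains a hydroxyl group (-OH), which satisfies every atom and bond constraint.
(C) has a hydroxyl group (-OH) but the -OH is on an aliphatic carbon, not an aromatic c.
So the answer is (B).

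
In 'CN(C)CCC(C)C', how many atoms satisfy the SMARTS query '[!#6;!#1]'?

1

The query [!#6;!#1] means: not carbon and not hydrogen — any heteroatom.
Check the 8 heavy atoms by environment: 7× C → no; 1× N → match.
That gives 1 matching atom.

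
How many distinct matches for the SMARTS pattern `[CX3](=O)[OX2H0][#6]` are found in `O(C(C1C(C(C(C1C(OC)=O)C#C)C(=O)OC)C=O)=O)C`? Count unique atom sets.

3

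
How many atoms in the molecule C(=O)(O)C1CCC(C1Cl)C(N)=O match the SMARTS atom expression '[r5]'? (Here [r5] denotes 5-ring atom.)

The query [r5] means: r5 matches atoms in a five-membered ring.
Check the 12 heavy atoms by environment: 5× C (in 5-ring) → match; 2× C (acyclic) → no; 3× O (acyclic) → no; 1× N (acyclic) → no; 1× Cl (acyclic) → no.
That gives 5 matching atoms.

5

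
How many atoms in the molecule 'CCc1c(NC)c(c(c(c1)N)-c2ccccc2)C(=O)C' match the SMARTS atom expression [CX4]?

4

Check the 20 heavy atoms by environment: 12× c (aromatic, X3) → no; 1× C (X3) → no; 1× O (X1) → no; 4× C (X4) → match; 2× N (X3) → no.
That gives 4 matching atoms.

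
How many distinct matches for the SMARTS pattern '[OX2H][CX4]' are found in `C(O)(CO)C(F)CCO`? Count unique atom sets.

[OX2H][CX4] is the SMARTS for an aliphatic alcohol: a hydroxyl oxygen bound to an sp3 (X4) carbon.
The molecule carries 3 separate instances of a hydroxyl group (-OH) meeting every constraint; each maps to a distinct set of atoms, giving 3 matches.

3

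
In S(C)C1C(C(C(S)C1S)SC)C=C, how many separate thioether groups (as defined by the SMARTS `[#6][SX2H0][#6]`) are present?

2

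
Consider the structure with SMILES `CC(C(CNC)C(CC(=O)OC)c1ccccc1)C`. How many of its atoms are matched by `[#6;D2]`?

The query [#6;D2] means: any carbon bonded to exactly two heavy atoms.
Check the 19 heavy atoms by environment: 2× C (D2) → match; 4× C (D3) → no; 1× O (D1) → no; 1× O (D2) → no; 4× C (D1) → no; 1× c (aromatic, D3) → no; 5× c (aromatic, D2) → match; 1× N (D2) → no.
Summing the matching environments: 2 + 5 = 7 matching atoms.

7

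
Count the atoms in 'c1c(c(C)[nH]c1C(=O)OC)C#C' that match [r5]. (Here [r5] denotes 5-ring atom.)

5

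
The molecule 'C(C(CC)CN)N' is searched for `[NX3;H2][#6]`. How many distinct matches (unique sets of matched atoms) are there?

2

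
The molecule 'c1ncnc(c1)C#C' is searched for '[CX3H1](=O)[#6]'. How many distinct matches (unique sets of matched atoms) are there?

0

[CX3H1](=O)[#6] is the SMARTS for an aldehyde: an sp2 carbon with one H, double-bonded to O and single-bonded to carbon.
No fragment in the molecule satisfies every constraint, giving 0 matches.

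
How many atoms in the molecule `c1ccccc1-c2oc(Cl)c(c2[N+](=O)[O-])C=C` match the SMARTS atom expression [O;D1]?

The query [O;D1] means: aliphatic oxygen bonded to exactly one heavy atom.
Check the 17 heavy atoms by environment: 1× o (aromatic, D2) → no; 5× c (aromatic, D3) → no; 1× C (D2) → no; 1× C (D1) → no; 1× Cl (D1) → no; 1× N (charge +1, D3) → no; 1× O (charge -1, D1) → match; 1× O (D1) → match; 5× c (aromatic, D2) → no.
Summing the matching environments: 1 + 1 = 2 matching atoms.

2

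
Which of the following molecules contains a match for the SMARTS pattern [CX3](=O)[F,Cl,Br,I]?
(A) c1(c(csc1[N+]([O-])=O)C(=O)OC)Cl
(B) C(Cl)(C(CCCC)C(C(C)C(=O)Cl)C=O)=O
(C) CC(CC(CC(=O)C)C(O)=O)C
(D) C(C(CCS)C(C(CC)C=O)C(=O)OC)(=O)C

[CX3](=O)[F,Cl,Br,I] describes a carbonyl carbon bonded to a halogen (an acyl halide).
(A) has a methyl-ester group (-C(=O)OCH3) but the carbonyl is bonded to -O-C, not to a halogen.
(B) contains an acyl chloride (-C(=O)Cl), which satisfies every atom and bond constraint.
(C) has a carboxylic acid group (-C(=O)OH) but the carbonyl is bonded to -OH, not to a halogen.
(D) has a methyl-ester group (-C(=O)OCH3) but the carbonyl is bonded to -O-C, not to a halogen.
So the answer is (B).

B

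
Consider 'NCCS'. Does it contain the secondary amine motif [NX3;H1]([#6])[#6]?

No

The pattern [NX3;H1]([#6])[#6] describes a trivalent nitrogen with one H, bonded to two carbons — a secondary amine.
The closest candidate here is a primary amino group (-NH2), but the nitrogen has H2 and only one carbon neighbour. No other fragment satisfies the full query, so there is no match.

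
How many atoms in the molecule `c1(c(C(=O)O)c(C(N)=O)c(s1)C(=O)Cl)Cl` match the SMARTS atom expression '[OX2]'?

1

The query [OX2] means: aliphatic oxygen with two total connections — ether, hydroxyl, or ester single-bond O.
Check the 15 heavy atoms by environment: 1× s (aromatic, X2) → no; 4× c (aromatic, X3) → no; 3× C (X3) → no; 3× O (X1) → no; 2× Cl (X1) → no; 1× N (X3) → no; 1× O (X2) → match.
That gives 1 matching atom.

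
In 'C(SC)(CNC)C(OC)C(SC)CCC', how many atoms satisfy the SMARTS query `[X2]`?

Check the 15 heavy atoms by environment: 11× C (X4) → no; 2× S (X2) → match; 1× O (X2) → match; 1× N (X3) → no.
Summing the matching environments: 2 + 1 = 3 matching atoms.

3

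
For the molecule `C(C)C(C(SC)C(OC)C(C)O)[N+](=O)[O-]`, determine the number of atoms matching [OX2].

Check the 15 heavy atoms by environment: 9× C (X4) → no; 2× O (X2) → match; 1× N (charge +1, X3) → no; 1× O (charge -1, X1) → no; 1× O (X1) → no; 1× S (X2) → no.
That gives 2 matching atoms.

2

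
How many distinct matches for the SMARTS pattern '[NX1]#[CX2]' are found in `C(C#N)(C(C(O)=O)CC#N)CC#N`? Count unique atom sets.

3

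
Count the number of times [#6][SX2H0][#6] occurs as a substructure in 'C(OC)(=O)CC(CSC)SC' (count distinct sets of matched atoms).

2

[#6][SX2H0][#6] is the SMARTS for a thioether: an aliphatic sulfur bridging two carbons with no H on the sulfur.
The molecule carries 2 separate instances of a methylthio ether (-SCH3) meeting every constraint; each maps to a distinct set of atoms, giving 2 matches.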